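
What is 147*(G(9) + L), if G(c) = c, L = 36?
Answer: 6615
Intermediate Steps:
147*(G(9) + L) = 147*(9 + 36) = 147*45 = 6615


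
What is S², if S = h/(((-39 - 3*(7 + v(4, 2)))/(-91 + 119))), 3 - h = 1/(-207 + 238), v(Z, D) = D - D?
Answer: 414736/216225 ≈ 1.9181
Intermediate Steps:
v(Z, D) = 0
h = 92/31 (h = 3 - 1/(-207 + 238) = 3 - 1/31 = 92/31 ≈ 2.9677)
S = -644/465 (S = 92/(31*(((-39 - 3*(7 + 0))/(-91 + 119)))) = 92/(31*(((-39 - 3*7)/28))) = 92/(31*(((-39 - 21)*(1/28)))) = 92/(31*((-60*1/28))) = 92/(31*(-15/7)) = (92/31)*(-7/15) = -644/465 ≈ -1.3849)
S² = (-644/465)² = 414736/216225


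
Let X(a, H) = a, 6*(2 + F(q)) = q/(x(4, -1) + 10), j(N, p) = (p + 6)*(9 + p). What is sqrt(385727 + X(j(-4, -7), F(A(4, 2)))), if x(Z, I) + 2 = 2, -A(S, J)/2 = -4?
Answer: 5*sqrt(15429) ≈ 621.07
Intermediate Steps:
A(S, J) = 8 (A(S, J) = -2*(-4) = 8)
x(Z, I) = 0 (x(Z, I) = -2 + 2 = 0)
j(N, p) = (6 + p)*(9 + p)
F(q) = -2 + q/60 (F(q) = -2 + (q/(0 + 10))/6 = -2 + (q/10)/6 = -2 + q/60)
sqrt(385727 + X(j(-4, -7), F(A(4, 2)))) = sqrt(385727 + (54 + (-7)**2 + 15*(-7))) = sqrt(385727 + (54 + 49 - 105)) = sqrt(385727 - 2) = sqrt(385725) = 5*sqrt(15429)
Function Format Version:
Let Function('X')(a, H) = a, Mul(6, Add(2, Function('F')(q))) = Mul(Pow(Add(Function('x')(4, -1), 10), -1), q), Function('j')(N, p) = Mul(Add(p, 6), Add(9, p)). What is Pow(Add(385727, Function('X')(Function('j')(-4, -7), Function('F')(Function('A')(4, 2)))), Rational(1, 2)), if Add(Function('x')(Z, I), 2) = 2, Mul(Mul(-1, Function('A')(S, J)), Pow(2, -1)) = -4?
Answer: Mul(5, Pow(15429, Rational(1, 2))) ≈ 621.07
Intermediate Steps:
Function('A')(S, J) = 8 (Function('A')(S, J) = Mul(-2, -4) = 8)
Function('x')(Z, I) = 0 (Function('x')(Z, I) = Add(-2, 2) = 0)
Function('j')(N, p) = Mul(Add(6, p), Add(9, p))
Function('F')(q) = Add(-2, Mul(Rational(1, 60), q)) (Function('F')(q) = Add(-2, Mul(Rational(1, 6), Mul(Pow(Add(0, 10), -1), q))) = Add(-2, Mul(Rational(1, 6), Mul(Pow(10, -1), q))) = Add(-2, Mul(Rational(1, 6), Mul(Rational(1, 10), q))) = Add(-2, Mul(Rational(1, 60), q)))
Pow(Add(385727, Function('X')(Function('j')(-4, -7), Function('F')(Function('A')(4, 2)))), Rational(1, 2)) = Pow(Add(385727, Add(54, Pow(-7, 2), Mul(15, -7))), Rational(1, 2)) = Pow(Add(385727, Add(54, 49, -105)), Rational(1, 2)) = Pow(Add(385727, -2), Rational(1, 2)) = Pow(385725, Rational(1, 2)) = Mul(5, Pow(15429, Rational(1, 2)))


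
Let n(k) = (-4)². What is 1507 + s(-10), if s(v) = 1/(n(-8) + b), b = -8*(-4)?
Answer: 72337/48 ≈ 1507.0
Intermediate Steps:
n(k) = 16
b = 32
s(v) = 1/48 (s(v) = 1/(16 + 32) = 1/48)
1507 + s(-10) = 1507 + 1/48 = 72337/48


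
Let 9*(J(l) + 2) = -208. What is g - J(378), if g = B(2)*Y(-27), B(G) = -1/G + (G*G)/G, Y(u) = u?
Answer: -277/18 ≈ -15.389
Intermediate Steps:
J(l) = -226/9 (J(l) = -2 + (⅑)*(-208) = -2 - 208/9 = -226/9)
B(G) = G - 1/G (B(G) = -1/G + G²/G = -1/G + G = G - 1/G)
g = -81/2 (g = (2 - 1/2)*(-27) = (2 - 1*½)*(-27) = (2 - ½)*(-27) = (3/2)*(-27) = -81/2 ≈ -40.500)
g - J(378) = -81/2 - 1*(-226/9) = -81/2 + 226/9 = -277/18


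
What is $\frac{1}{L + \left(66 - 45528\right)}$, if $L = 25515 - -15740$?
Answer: $- \frac{1}{4207} \approx -0.0002377$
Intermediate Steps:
$L = 41255$ ($L = 25515 + 15740 = 41255$)
$\frac{1}{L + \left(66 - 45528\right)} = \frac{1}{41255 + \left(66 - 45528\right)} = \frac{1}{41255 - 45462} = \frac{1}{-4207} = - \frac{1}{4207}$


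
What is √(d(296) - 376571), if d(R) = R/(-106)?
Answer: I*√1057795783/53 ≈ 613.66*I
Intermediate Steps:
d(R) = -R/106 (d(R) = R*(-1/106) = -R/106)
√(d(296) - 376571) = √(-1/106*296 - 376571) = √(-148/53 - 376571) = √(-19958411/53) = I*√1057795783/53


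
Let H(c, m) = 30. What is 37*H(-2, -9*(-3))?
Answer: 1110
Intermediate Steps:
37*H(-2, -9*(-3)) = 37*30 = 1110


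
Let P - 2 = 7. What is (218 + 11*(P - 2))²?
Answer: 87025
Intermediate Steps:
P = 9 (P = 2 + 7 = 9)
(218 + 11*(P - 2))² = (218 + 11*(9 - 2))² = (218 + 11*7)² = (218 + 77)² = 295² = 87025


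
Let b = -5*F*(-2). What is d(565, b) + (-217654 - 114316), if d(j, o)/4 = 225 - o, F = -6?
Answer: -330830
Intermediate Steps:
b = -60 (b = -5*(-6)*(-2) = 30*(-2) = -60)
d(j, o) = 900 - 4*o (d(j, o) = 4*(225 - o) = 900 - 4*o)
d(565, b) + (-217654 - 114316) = (900 - 4*(-60)) + (-217654 - 114316) = (900 + 240) - 331970 = 1140 - 331970 = -330830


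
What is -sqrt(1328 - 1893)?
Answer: -I*sqrt(565) ≈ -23.77*I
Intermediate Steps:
-sqrt(1328 - 1893) = -sqrt(-565) = -I*sqrt(565)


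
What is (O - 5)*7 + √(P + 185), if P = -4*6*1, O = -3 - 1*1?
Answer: -63 + √161 ≈ -50.311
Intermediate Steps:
O = -4 (O = -3 - 1 = -4)
P = -24 (P = -24*1 = -24)
(O - 5)*7 + √(P + 185) = (-4 - 5)*7 + √(-24 + 185) = -9*7 + √161 = -63 + √161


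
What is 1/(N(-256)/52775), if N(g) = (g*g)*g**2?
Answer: 52775/4294967296 ≈ 1.2288e-5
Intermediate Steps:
N(g) = g**4 (N(g) = g**2*g**2 = g**4)
1/(N(-256)/52775) = 1/((-256)**4/52775) = 1/(4294967296*(1/52775)) = 1/(4294967296/52775) = 52775/4294967296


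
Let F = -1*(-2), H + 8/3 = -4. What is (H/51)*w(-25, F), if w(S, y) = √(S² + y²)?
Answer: -20*√629/153 ≈ -3.2784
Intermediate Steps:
H = -20/3 (H = -8/3 - 4 = -20/3 ≈ -6.6667)
F = 2
(H/51)*w(-25, F) = (-20/3/51)*√((-25)² + 2²) = (-20/3*1/51)*√(625 + 4) = -20*√629/153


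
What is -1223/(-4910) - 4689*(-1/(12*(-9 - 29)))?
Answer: -3744217/373160 ≈ -10.034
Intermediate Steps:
-1223/(-4910) - 4689*(-1/(12*(-9 - 29))) = -1223*(-1/4910) - 4689/((-38*(-12))) = 1223/4910 - 4689/456 = 1223/4910 - 4689*1/456 = 1223/4910 - 1563/152 = -3744217/373160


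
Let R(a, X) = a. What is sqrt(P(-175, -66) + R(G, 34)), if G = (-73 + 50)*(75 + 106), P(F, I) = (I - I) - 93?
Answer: 4*I*sqrt(266) ≈ 65.238*I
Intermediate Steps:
P(F, I) = -93 (P(F, I) = 0 - 93 = -93)
G = -4163 (G = -23*181 = -4163)
sqrt(P(-175, -66) + R(G, 34)) = sqrt(-93 - 4163) = sqrt(-4256) = 4*I*sqrt(266)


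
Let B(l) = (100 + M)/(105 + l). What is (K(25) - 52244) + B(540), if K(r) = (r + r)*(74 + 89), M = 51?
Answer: -28440479/645 ≈ -44094.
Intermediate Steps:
K(r) = 326*r (K(r) = (2*r)*163 = 326*r)
B(l) = 151/(105 + l) (B(l) = (100 + 51)/(105 + l) = 151/(105 + l))
(K(25) - 52244) + B(540) = (326*25 - 52244) + 151/(105 + 540) = (8150 - 52244) + 151/645 = -44094 + 151*(1/645) = -44094 + 151/645 = -28440479/645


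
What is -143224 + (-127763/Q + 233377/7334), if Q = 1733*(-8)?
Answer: -383122100433/2675752 ≈ -1.4318e+5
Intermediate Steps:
Q = -13864
-143224 + (-127763/Q + 233377/7334) = -143224 + (-127763/(-13864) + 233377/7334) = -143224 + (-127763*(-1/13864) + 233377*(1/7334)) = -143224 + (127763/13864 + 12283/386) = -143224 + 109804015/2675752 = -383122100433/2675752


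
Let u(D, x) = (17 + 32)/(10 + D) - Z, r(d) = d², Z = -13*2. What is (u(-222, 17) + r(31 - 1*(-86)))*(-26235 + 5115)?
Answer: -15351763680/53 ≈ -2.8966e+8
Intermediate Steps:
Z = -26
u(D, x) = 26 + 49/(10 + D) (u(D, x) = (17 + 32)/(10 + D) - 1*(-26) = 49/(10 + D) + 26 = 26 + 49/(10 + D))
(u(-222, 17) + r(31 - 1*(-86)))*(-26235 + 5115) = ((309 + 26*(-222))/(10 - 222) + (31 - 1*(-86))²)*(-26235 + 5115) = ((309 - 5772)/(-212) + (31 + 86)²)*(-21120) = (-1/212*(-5463) + 117²)*(-21120) = (5463/212 + 13689)*(-21120) = (2907531/212)*(-21120) = -15351763680/53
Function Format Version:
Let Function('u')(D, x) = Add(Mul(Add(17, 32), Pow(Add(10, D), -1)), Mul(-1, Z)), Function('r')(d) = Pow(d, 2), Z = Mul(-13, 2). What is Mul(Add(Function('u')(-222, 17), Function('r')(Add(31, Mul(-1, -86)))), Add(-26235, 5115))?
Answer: Rational(-15351763680, 53) ≈ -2.8966e+8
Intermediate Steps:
Z = -26
Function('u')(D, x) = Add(26, Mul(49, Pow(Add(10, D), -1))) (Function('u')(D, x) = Add(Mul(Add(17, 32), Pow(Add(10, D), -1)), Mul(-1, -26)) = Add(Mul(49, Pow(Add(10, D), -1)), 26) = Add(26, Mul(49, Pow(Add(10, D), -1))))
Mul(Add(Function('u')(-222, 17), Function('r')(Add(31, Mul(-1, -86)))), Add(-26235, 5115)) = Mul(Add(Mul(Pow(Add(10, -222), -1), Add(309, Mul(26, -222))), Pow(Add(31, Mul(-1, -86)), 2)), Add(-26235, 5115)) = Mul(Add(Mul(Pow(-212, -1), Add(309, -5772)), Pow(Add(31, 86), 2)), -21120) = Mul(Add(Mul(Rational(-1, 212), -5463), Pow(117, 2)), -21120) = Mul(Add(Rational(5463, 212), 13689), -21120) = Mul(Rational(2907531, 212), -21120) = Rational(-15351763680, 53)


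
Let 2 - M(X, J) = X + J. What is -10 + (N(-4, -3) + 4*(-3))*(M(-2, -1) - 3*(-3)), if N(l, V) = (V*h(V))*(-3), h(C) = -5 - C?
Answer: -430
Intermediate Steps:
M(X, J) = 2 - J - X (M(X, J) = 2 - (X + J) = 2 - (J + X) = 2 + (-J - X) = 2 - J - X)
N(l, V) = -3*V*(-5 - V) (N(l, V) = (V*(-5 - V))*(-3) = -3*V*(-5 - V))
-10 + (N(-4, -3) + 4*(-3))*(M(-2, -1) - 3*(-3)) = -10 + (3*(-3)*(5 - 3) + 4*(-3))*((2 - 1*(-1) - 1*(-2)) - 3*(-3)) = -10 + (3*(-3)*2 - 12)*((2 + 1 + 2) + 9) = -10 + (-18 - 12)*(5 + 9) = -10 - 30*14 = -10 - 420 = -430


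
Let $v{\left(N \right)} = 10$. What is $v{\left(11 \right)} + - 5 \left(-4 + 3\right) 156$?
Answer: $790$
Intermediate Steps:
$v{\left(11 \right)} + - 5 \left(-4 + 3\right) 156 = 10 + - 5 \left(-4 + 3\right) 156 = 10 + \left(-5\right) \left(-1\right) 156 = 10 + 5 \cdot 156 = 10 + 780 = 790$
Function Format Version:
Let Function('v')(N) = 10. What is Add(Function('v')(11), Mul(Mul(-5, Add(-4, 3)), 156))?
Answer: 790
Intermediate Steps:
Add(Function('v')(11), Mul(Mul(-5, Add(-4, 3)), 156)) = Add(10, Mul(Mul(-5, Add(-4, 3)), 156)) = Add(10, Mul(Mul(-5, -1), 156)) = Add(10, Mul(5, 156)) = Add(10, 780) = 790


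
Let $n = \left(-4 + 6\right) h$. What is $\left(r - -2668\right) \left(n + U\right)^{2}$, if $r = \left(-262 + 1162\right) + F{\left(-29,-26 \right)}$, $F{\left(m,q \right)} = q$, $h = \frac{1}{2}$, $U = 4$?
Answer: $88550$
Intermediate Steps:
$h = \frac{1}{2} \approx 0.5$
$n = 1$ ($n = \left(-4 + 6\right) \frac{1}{2} = 2 \cdot \frac{1}{2} = 1$)
$r = 874$ ($r = \left(-262 + 1162\right) - 26 = 900 - 26 = 874$)
$\left(r - -2668\right) \left(n + U\right)^{2} = \left(874 - -2668\right) \left(1 + 4\right)^{2} = \left(874 + 2668\right) 5^{2} = 3542 \cdot 25 = 88550$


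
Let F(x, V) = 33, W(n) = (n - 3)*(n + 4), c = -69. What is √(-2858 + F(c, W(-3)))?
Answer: 5*I*√113 ≈ 53.151*I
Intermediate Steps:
W(n) = (-3 + n)*(4 + n)
√(-2858 + F(c, W(-3))) = √(-2858 + 33) = √(-2825) = 5*I*√113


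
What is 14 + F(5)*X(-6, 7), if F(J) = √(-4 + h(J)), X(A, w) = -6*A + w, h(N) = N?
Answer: 57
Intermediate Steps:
X(A, w) = w - 6*A
F(J) = √(-4 + J)
14 + F(5)*X(-6, 7) = 14 + √(-4 + 5)*(7 - 6*(-6)) = 14 + √1*(7 + 36) = 14 + 1*43 = 14 + 43 = 57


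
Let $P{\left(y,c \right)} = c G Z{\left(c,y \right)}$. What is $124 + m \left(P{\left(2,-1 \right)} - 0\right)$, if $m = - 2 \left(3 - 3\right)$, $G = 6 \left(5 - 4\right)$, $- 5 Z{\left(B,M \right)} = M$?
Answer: $124$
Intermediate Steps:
$Z{\left(B,M \right)} = - \frac{M}{5}$
$G = 6$ ($G = 6 \cdot 1 = 6$)
$P{\left(y,c \right)} = - \frac{6 c y}{5}$ ($P{\left(y,c \right)} = c 6 \left(- \frac{y}{5}\right) = 6 c \left(- \frac{y}{5}\right) = - \frac{6 c y}{5}$)
$m = 0$ ($m = \left(-2\right) 0 = 0$)
$124 + m \left(P{\left(2,-1 \right)} - 0\right) = 124 + 0 \left(\left(- \frac{6}{5}\right) \left(-1\right) 2 - 0\right) = 124 + 0 \left(\frac{12}{5} + 0\right) = 124 + 0 \cdot \frac{12}{5} = 124 + 0 = 124$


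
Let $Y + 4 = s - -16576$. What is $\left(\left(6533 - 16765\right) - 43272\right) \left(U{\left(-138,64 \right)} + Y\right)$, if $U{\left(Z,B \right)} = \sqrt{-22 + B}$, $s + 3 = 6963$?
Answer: $-1259056128 - 53504 \sqrt{42} \approx -1.2594 \cdot 10^{9}$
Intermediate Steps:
$s = 6960$ ($s = -3 + 6963 = 6960$)
$Y = 23532$ ($Y = -4 + \left(6960 - -16576\right) = -4 + \left(6960 + 16576\right) = -4 + 23536 = 23532$)
$\left(\left(6533 - 16765\right) - 43272\right) \left(U{\left(-138,64 \right)} + Y\right) = \left(\left(6533 - 16765\right) - 43272\right) \left(\sqrt{-22 + 64} + 23532\right) = \left(\left(6533 - 16765\right) - 43272\right) \left(\sqrt{42} + 23532\right) = \left(-10232 - 43272\right) \left(23532 + \sqrt{42}\right) = - 53504 \left(23532 + \sqrt{42}\right) = -1259056128 - 53504 \sqrt{42}$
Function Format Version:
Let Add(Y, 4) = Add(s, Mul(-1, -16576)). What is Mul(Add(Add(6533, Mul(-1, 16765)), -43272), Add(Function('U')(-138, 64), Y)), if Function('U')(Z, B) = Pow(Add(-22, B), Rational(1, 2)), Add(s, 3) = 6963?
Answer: Add(-1259056128, Mul(-53504, Pow(42, Rational(1, 2)))) ≈ -1.2594e+9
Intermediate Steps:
s = 6960 (s = Add(-3, 6963) = 6960)
Y = 23532 (Y = Add(-4, Add(6960, Mul(-1, -16576))) = Add(-4, Add(6960, 16576)) = Add(-4, 23536) = 23532)
Mul(Add(Add(6533, Mul(-1, 16765)), -43272), Add(Function('U')(-138, 64), Y)) = Mul(Add(Add(6533, Mul(-1, 16765)), -43272), Add(Pow(Add(-22, 64), Rational(1, 2)), 23532)) = Mul(Add(Add(6533, -16765), -43272), Add(Pow(42, Rational(1, 2)), 23532)) = Mul(Add(-10232, -43272), Add(23532, Pow(42, Rational(1, 2)))) = Mul(-53504, Add(23532, Pow(42, Rational(1, 2)))) = Add(-1259056128, Mul(-53504, Pow(42, Rational(1, 2))))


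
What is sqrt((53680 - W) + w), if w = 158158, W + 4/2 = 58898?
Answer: sqrt(152942) ≈ 391.08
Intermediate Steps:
W = 58896 (W = -2 + 58898 = 58896)
sqrt((53680 - W) + w) = sqrt((53680 - 1*58896) + 158158) = sqrt((53680 - 58896) + 158158) = sqrt(-5216 + 158158) = sqrt(152942)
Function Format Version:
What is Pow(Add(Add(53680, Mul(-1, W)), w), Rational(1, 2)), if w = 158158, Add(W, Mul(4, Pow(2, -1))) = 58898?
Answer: Pow(152942, Rational(1, 2)) ≈ 391.08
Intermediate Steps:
W = 58896 (W = Add(-2, 58898) = 58896)
Pow(Add(Add(53680, Mul(-1, W)), w), Rational(1, 2)) = Pow(Add(Add(53680, Mul(-1, 58896)), 158158), Rational(1, 2)) = Pow(Add(Add(53680, -58896), 158158), Rational(1, 2)) = Pow(Add(-5216, 158158), Rational(1, 2)) = Pow(152942, Rational(1, 2))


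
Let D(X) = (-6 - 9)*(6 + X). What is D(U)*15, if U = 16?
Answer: -4950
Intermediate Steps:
D(X) = -90 - 15*X (D(X) = -15*(6 + X) = -90 - 15*X)
D(U)*15 = (-90 - 15*16)*15 = (-90 - 240)*15 = -330*15 = -4950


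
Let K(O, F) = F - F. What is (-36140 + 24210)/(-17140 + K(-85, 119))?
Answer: 1193/1714 ≈ 0.69603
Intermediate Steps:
K(O, F) = 0
(-36140 + 24210)/(-17140 + K(-85, 119)) = (-36140 + 24210)/(-17140 + 0) = -11930/(-17140) = -11930*(-1/17140) = 1193/1714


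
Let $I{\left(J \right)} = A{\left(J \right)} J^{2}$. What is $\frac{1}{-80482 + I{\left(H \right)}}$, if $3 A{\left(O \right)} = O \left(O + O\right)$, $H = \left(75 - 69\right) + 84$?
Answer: $\frac{1}{43659518} \approx 2.2905 \cdot 10^{-8}$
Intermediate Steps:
$H = 90$ ($H = 6 + 84 = 90$)
$A{\left(O \right)} = \frac{2 O^{2}}{3}$ ($A{\left(O \right)} = \frac{O \left(O + O\right)}{3} = \frac{O 2 O}{3} = \frac{2 O^{2}}{3}$)
$I{\left(J \right)} = \frac{2 J^{4}}{3}$ ($I{\left(J \right)} = \frac{2 J^{2}}{3} J^{2} = \frac{2 J^{4}}{3}$)
$\frac{1}{-80482 + I{\left(H \right)}} = \frac{1}{-80482 + \frac{2 \cdot 90^{4}}{3}} = \frac{1}{-80482 + \frac{2}{3} \cdot 65610000} = \frac{1}{-80482 + 43740000} = \frac{1}{43659518}$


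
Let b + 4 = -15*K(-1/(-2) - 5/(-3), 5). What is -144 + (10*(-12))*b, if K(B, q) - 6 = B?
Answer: 15036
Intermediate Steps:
K(B, q) = 6 + B
b = -253/2 (b = -4 - 15*(6 + (-1/(-2) - 5/(-3))) = -4 - 15*(6 + (-1*(-½) - 5*(-⅓))) = -4 - 15*(6 + (½ + 5/3)) = -4 - 15*(6 + 13/6) = -4 - 15*49/6 = -4 - 245/2 = -253/2 ≈ -126.50)
-144 + (10*(-12))*b = -144 + (10*(-12))*(-253/2) = -144 - 120*(-253/2) = -144 + 15180 = 15036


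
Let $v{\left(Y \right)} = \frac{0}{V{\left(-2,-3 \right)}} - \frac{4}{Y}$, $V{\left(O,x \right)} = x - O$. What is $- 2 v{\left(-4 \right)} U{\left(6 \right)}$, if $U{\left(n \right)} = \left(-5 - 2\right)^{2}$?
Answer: $-98$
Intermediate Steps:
$v{\left(Y \right)} = - \frac{4}{Y}$ ($v{\left(Y \right)} = \frac{0}{-3 - -2} - \frac{4}{Y} = \frac{0}{-3 + 2} - \frac{4}{Y} = \frac{0}{-1} - \frac{4}{Y} = 0 \left(-1\right) - \frac{4}{Y} = 0 - \frac{4}{Y} = - \frac{4}{Y}$)
$U{\left(n \right)} = 49$ ($U{\left(n \right)} = \left(-7\right)^{2} = 49$)
$- 2 v{\left(-4 \right)} U{\left(6 \right)} = - 2 \left(- \frac{4}{-4}\right) 49 = - 2 \left(\left(-4\right) \left(- \frac{1}{4}\right)\right) 49 = \left(-2\right) 1 \cdot 49 = \left(-2\right) 49 = -98$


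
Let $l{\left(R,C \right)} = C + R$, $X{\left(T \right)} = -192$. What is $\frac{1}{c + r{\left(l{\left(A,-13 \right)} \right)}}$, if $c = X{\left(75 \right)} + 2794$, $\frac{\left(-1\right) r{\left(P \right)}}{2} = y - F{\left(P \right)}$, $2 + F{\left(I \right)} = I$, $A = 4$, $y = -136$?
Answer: $\frac{1}{2852} \approx 0.00035063$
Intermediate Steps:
$F{\left(I \right)} = -2 + I$
$r{\left(P \right)} = 268 + 2 P$ ($r{\left(P \right)} = - 2 \left(-136 - \left(-2 + P\right)\right) = - 2 \left(-134 - P\right) = 268 + 2 P$)
$c = 2602$ ($c = -192 + 2794 = 2602$)
$\frac{1}{c + r{\left(l{\left(A,-13 \right)} \right)}} = \frac{1}{2602 + \left(268 + 2 \left(-13 + 4\right)\right)} = \frac{1}{2602 + \left(268 + 2 \left(-9\right)\right)} = \frac{1}{2602 + \left(268 - 18\right)} = \frac{1}{2602 + 250} = \frac{1}{2852}$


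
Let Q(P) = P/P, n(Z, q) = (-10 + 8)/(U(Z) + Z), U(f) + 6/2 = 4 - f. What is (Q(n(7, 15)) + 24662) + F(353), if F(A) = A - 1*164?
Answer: 24852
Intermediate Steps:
U(f) = 1 - f (U(f) = -3 + (4 - f) = 1 - f)
n(Z, q) = -2 (n(Z, q) = (-10 + 8)/((1 - Z) + Z) = -2/1 = -2*1 = -2)
F(A) = -164 + A (F(A) = A - 164 = -164 + A)
Q(P) = 1
(Q(n(7, 15)) + 24662) + F(353) = (1 + 24662) + (-164 + 353) = 24663 + 189 = 24852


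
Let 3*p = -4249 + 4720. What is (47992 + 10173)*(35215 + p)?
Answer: 2057412380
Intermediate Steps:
p = 157 (p = (-4249 + 4720)/3 = (⅓)*471 = 157)
(47992 + 10173)*(35215 + p) = (47992 + 10173)*(35215 + 157) = 58165*35372 = 2057412380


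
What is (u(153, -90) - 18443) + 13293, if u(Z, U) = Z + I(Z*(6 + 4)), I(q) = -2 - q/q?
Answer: -5000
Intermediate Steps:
I(q) = -3 (I(q) = -2 - 1*1 = -2 - 1 = -3)
u(Z, U) = -3 + Z (u(Z, U) = Z - 3 = -3 + Z)
(u(153, -90) - 18443) + 13293 = ((-3 + 153) - 18443) + 13293 = (150 - 18443) + 13293 = -18293 + 13293 = -5000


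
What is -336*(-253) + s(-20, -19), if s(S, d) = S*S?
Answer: 85408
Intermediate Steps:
s(S, d) = S²
-336*(-253) + s(-20, -19) = -336*(-253) + (-20)² = 85008 + 400 = 85408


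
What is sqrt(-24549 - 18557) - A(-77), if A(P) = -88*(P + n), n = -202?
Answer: -24552 + I*sqrt(43106) ≈ -24552.0 + 207.62*I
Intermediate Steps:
A(P) = 17776 - 88*P (A(P) = -88*(P - 202) = -88*(-202 + P) = 17776 - 88*P)
sqrt(-24549 - 18557) - A(-77) = sqrt(-24549 - 18557) - (17776 - 88*(-77)) = sqrt(-43106) - (17776 + 6776) = I*sqrt(43106) - 1*24552 = I*sqrt(43106) - 24552 = -24552 + I*sqrt(43106)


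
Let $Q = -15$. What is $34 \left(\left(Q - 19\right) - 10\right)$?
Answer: $-1496$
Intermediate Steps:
$34 \left(\left(Q - 19\right) - 10\right) = 34 \left(\left(-15 - 19\right) - 10\right) = 34 \left(-34 - 10\right) = 34 \left(-44\right) = -1496$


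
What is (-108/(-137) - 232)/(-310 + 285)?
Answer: 31676/3425 ≈ 9.2485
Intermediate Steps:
(-108/(-137) - 232)/(-310 + 285) = (-108*(-1/137) - 232)/(-25) = (108/137 - 232)*(-1/25) = -31676/137*(-1/25) = 31676/3425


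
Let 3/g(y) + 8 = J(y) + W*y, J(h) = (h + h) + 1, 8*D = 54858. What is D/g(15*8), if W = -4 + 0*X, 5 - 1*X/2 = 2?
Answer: -2258321/4 ≈ -5.6458e+5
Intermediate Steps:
X = 6 (X = 10 - 2*2 = 10 - 4 = 6)
D = 27429/4 (D = (1/8)*54858 = 27429/4 ≈ 6857.3)
W = -4 (W = -4 + 0*6 = -4 + 0 = -4)
J(h) = 1 + 2*h (J(h) = 2*h + 1 = 1 + 2*h)
g(y) = 3/(-7 - 2*y) (g(y) = 3/(-8 + ((1 + 2*y) - 4*y)) = 3/(-8 + (1 - 2*y)) = 3/(-7 - 2*y))
D/g(15*8) = 27429/(4*((-3/(7 + 2*(15*8))))) = 27429/(4*((-3/(7 + 2*120)))) = 27429/(4*((-3/(7 + 240)))) = 27429/(4*((-3/247))) = 27429/(4*((-3*1/247))) = 27429/(4*(-3/247)) = (27429/4)*(-247/3) = -2258321/4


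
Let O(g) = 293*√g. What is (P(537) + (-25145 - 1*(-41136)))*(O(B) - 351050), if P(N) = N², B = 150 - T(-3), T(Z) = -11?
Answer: -106845578000 + 89177480*√161 ≈ -1.0571e+11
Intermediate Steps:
B = 161 (B = 150 - 1*(-11) = 150 + 11 = 161)
(P(537) + (-25145 - 1*(-41136)))*(O(B) - 351050) = (537² + (-25145 - 1*(-41136)))*(293*√161 - 351050) = (288369 + (-25145 + 41136))*(-351050 + 293*√161) = (288369 + 15991)*(-351050 + 293*√161) = 304360*(-351050 + 293*√161) = -106845578000 + 89177480*√161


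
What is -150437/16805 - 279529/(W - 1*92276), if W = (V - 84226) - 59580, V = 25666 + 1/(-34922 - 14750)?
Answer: -1339001495141821/175642222608165 ≈ -7.6235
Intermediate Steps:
V = 1274881551/49672 (V = 25666 + 1/(-49672) = 25666 - 1/49672 = 1274881551/49672 ≈ 25666.)
W = -5868250081/49672 (W = (1274881551/49672 - 84226) - 59580 = -2908792321/49672 - 59580 = -5868250081/49672 ≈ -1.1814e+5)
-150437/16805 - 279529/(W - 1*92276) = -150437/16805 - 279529/(-5868250081/49672 - 1*92276) = -150437*1/16805 - 279529/(-5868250081/49672 - 92276) = -150437/16805 - 279529/(-10451783553/49672) = -150437/16805 - 279529*(-49672/10451783553) = -150437/16805 + 13884764488/10451783553 = -1339001495141821/175642222608165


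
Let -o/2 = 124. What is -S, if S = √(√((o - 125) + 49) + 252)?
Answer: -3*√(28 + 2*I) ≈ -15.885 - 0.56659*I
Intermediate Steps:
o = -248 (o = -2*124 = -248)
S = √(252 + 18*I) (S = √(√((-248 - 125) + 49) + 252) = √(√(-373 + 49) + 252) = √(√(-324) + 252) = √(18*I + 252) = √(252 + 18*I) ≈ 15.885 + 0.56659*I)
-S = -3*√(28 + 2*I)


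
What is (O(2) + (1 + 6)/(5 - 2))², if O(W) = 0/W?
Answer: 49/9 ≈ 5.4444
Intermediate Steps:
O(W) = 0
(O(2) + (1 + 6)/(5 - 2))² = (0 + (1 + 6)/(5 - 2))² = (0 + 7/3)² = (7/3)² = 49/9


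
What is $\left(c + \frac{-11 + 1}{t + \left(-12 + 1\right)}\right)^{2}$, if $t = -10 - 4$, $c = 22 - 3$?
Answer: $\frac{9409}{25} \approx 376.36$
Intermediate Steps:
$c = 19$ ($c = 22 - 3 = 19$)
$t = -14$ ($t = -10 - 4 = -14$)
$\left(c + \frac{-11 + 1}{t + \left(-12 + 1\right)}\right)^{2} = \left(19 + \frac{-11 + 1}{-14 + \left(-12 + 1\right)}\right)^{2} = \left(19 - \frac{10}{-14 - 11}\right)^{2} = \left(19 - \frac{10}{-25}\right)^{2} = \left(19 - - \frac{2}{5}\right)^{2} = \left(19 + \frac{2}{5}\right)^{2} = \left(\frac{97}{5}\right)^{2} = \frac{9409}{25}$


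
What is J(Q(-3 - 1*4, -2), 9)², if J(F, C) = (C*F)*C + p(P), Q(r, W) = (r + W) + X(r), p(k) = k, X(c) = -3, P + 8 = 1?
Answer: 958441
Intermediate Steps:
P = -7 (P = -8 + 1 = -7)
Q(r, W) = -3 + W + r (Q(r, W) = (r + W) - 3 = (W + r) - 3 = -3 + W + r)
J(F, C) = -7 + F*C² (J(F, C) = (C*F)*C - 7 = F*C² - 7 = -7 + F*C²)
J(Q(-3 - 1*4, -2), 9)² = (-7 + (-3 - 2 + (-3 - 1*4))*9²)² = (-7 + (-3 - 2 + (-3 - 4))*81)² = (-7 + (-3 - 2 - 7)*81)² = (-7 - 12*81)² = (-7 - 972)² = (-979)² = 958441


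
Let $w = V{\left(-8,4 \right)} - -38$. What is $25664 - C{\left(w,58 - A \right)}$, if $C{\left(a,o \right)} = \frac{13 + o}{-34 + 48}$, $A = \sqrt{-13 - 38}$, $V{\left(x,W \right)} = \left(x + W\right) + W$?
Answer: $\frac{359225}{14} + \frac{i \sqrt{51}}{14} \approx 25659.0 + 0.5101 i$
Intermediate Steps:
$V{\left(x,W \right)} = x + 2 W$ ($V{\left(x,W \right)} = \left(W + x\right) + W = x + 2 W$)
$A = i \sqrt{51}$ ($A = \sqrt{-51} = i \sqrt{51} \approx 7.1414 i$)
$w = 38$ ($w = \left(-8 + 2 \cdot 4\right) - -38 = \left(-8 + 8\right) + 38 = 0 + 38 = 38$)
$C{\left(a,o \right)} = \frac{13}{14} + \frac{o}{14}$ ($C{\left(a,o \right)} = \frac{13 + o}{14} = \left(13 + o\right) \frac{1}{14} = \frac{13}{14} + \frac{o}{14}$)
$25664 - C{\left(w,58 - A \right)} = 25664 - \left(\frac{13}{14} + \frac{58 - i \sqrt{51}}{14}\right) = 25664 - \left(\frac{13}{14} + \left(\frac{29}{7} - \frac{i \sqrt{51}}{14}\right)\right) = 25664 - \left(\frac{71}{14} - \frac{i \sqrt{51}}{14}\right) = \frac{359225}{14} + \frac{i \sqrt{51}}{14}$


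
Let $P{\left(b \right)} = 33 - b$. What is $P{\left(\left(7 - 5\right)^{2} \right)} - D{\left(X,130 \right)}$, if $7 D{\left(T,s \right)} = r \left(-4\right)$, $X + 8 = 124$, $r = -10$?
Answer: $\frac{163}{7} \approx 23.286$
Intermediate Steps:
$X = 116$ ($X = -8 + 124 = 116$)
$D{\left(T,s \right)} = \frac{40}{7}$ ($D{\left(T,s \right)} = \frac{\left(-10\right) \left(-4\right)}{7} = \frac{1}{7} \cdot 40 = \frac{40}{7}$)
$P{\left(\left(7 - 5\right)^{2} \right)} - D{\left(X,130 \right)} = \left(33 - \left(7 - 5\right)^{2}\right) - \frac{40}{7} = \left(33 - 2^{2}\right) - \frac{40}{7} = \left(33 - 4\right) - \frac{40}{7} = 29 - \frac{40}{7} = \frac{163}{7}$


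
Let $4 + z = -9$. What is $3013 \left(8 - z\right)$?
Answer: $63273$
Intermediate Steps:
$z = -13$ ($z = -4 - 9 = -13$)
$3013 \left(8 - z\right) = 3013 \left(8 - -13\right) = 3013 \left(8 + 13\right) = 3013 \cdot 21 = 63273$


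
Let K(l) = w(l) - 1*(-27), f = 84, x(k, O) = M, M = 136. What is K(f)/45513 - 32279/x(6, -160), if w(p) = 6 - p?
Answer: -489707021/2063256 ≈ -237.35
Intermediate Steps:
x(k, O) = 136
K(l) = 33 - l (K(l) = (6 - l) - 1*(-27) = (6 - l) + 27 = 33 - l)
K(f)/45513 - 32279/x(6, -160) = (33 - 1*84)/45513 - 32279/136 = (33 - 84)*(1/45513) - 32279*1/136 = -51*1/45513 - 32279/136 = -17/15171 - 32279/136 = -489707021/2063256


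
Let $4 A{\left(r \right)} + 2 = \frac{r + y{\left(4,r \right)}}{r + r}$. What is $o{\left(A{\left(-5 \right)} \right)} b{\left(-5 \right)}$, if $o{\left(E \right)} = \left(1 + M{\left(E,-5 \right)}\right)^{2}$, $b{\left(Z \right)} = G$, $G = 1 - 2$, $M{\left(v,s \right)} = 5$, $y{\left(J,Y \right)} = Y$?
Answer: $-36$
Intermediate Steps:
$G = -1$
$b{\left(Z \right)} = -1$
$A{\left(r \right)} = - \frac{1}{4}$ ($A{\left(r \right)} = - \frac{1}{2} + \frac{\left(r + r\right) \frac{1}{r + r}}{4} = - \frac{1}{2} + \frac{2 r \frac{1}{2 r}}{4} = - \frac{1}{2} + \frac{1}{4} \cdot 1 = - \frac{1}{2} + \frac{1}{4} = - \frac{1}{4}$)
$o{\left(E \right)} = 36$ ($o{\left(E \right)} = \left(1 + 5\right)^{2} = 6^{2} = 36$)
$o{\left(A{\left(-5 \right)} \right)} b{\left(-5 \right)} = 36 \left(-1\right) = -36$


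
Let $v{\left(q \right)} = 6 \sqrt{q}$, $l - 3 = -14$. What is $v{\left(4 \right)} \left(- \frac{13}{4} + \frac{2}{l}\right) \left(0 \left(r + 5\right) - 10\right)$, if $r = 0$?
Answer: $\frac{4530}{11} \approx 411.82$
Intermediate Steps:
$l = -11$ ($l = 3 - 14 = -11$)
$v{\left(4 \right)} \left(- \frac{13}{4} + \frac{2}{l}\right) \left(0 \left(r + 5\right) - 10\right) = 6 \sqrt{4} \left(- \frac{13}{4} + \frac{2}{-11}\right) \left(0 \left(0 + 5\right) - 10\right) = 6 \cdot 2 \left(\left(-13\right) \frac{1}{4} + 2 \left(- \frac{1}{11}\right)\right) \left(0 \cdot 5 - 10\right) = 12 \left(- \frac{13}{4} - \frac{2}{11}\right) \left(0 - 10\right) = 12 \left(- \frac{151}{44}\right) \left(-10\right) = \left(- \frac{453}{11}\right) \left(-10\right) = \frac{4530}{11}$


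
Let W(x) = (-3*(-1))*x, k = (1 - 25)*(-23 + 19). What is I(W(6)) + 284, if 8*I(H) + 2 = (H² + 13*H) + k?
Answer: 731/2 ≈ 365.50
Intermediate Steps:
k = 96 (k = -24*(-4) = 96)
W(x) = 3*x
I(H) = 47/4 + H²/8 + 13*H/8 (I(H) = -¼ + ((H² + 13*H) + 96)/8 = -¼ + (96 + H² + 13*H)/8 = -¼ + (12 + H²/8 + 13*H/8) = 47/4 + H²/8 + 13*H/8)
I(W(6)) + 284 = (47/4 + (3*6)²/8 + 13*(3*6)/8) + 284 = (47/4 + (⅛)*18² + (13/8)*18) + 284 = (47/4 + (⅛)*324 + 117/4) + 284 = (47/4 + 81/2 + 117/4) + 284 = 163/2 + 284 = 731/2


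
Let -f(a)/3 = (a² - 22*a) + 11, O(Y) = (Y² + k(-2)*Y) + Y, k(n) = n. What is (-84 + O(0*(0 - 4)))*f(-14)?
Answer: 129780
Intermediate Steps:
O(Y) = Y² - Y (O(Y) = (Y² - 2*Y) + Y = Y² - Y)
f(a) = -33 - 3*a² + 66*a (f(a) = -3*((a² - 22*a) + 11) = -3*(11 + a² - 22*a) = -33 - 3*a² + 66*a)
(-84 + O(0*(0 - 4)))*f(-14) = (-84 + (0*(0 - 4))*(-1 + 0*(0 - 4)))*(-33 - 3*(-14)² + 66*(-14)) = (-84 + (0*(-4))*(-1 + 0*(-4)))*(-33 - 3*196 - 924) = (-84 + 0*(-1 + 0))*(-33 - 588 - 924) = (-84 + 0*(-1))*(-1545) = (-84 + 0)*(-1545) = -84*(-1545) = 129780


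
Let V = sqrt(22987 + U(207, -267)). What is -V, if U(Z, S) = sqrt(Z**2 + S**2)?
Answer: -sqrt(22987 + 3*sqrt(12682)) ≈ -152.72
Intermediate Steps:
U(Z, S) = sqrt(S**2 + Z**2)
V = sqrt(22987 + 3*sqrt(12682)) (V = sqrt(22987 + sqrt((-267)**2 + 207**2)) = sqrt(22987 + sqrt(71289 + 42849)) = sqrt(22987 + sqrt(114138)) = sqrt(22987 + 3*sqrt(12682)) ≈ 152.72)
-V = -sqrt(22987 + 3*sqrt(12682))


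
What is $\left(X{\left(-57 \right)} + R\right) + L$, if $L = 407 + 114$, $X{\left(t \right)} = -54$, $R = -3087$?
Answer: $-2620$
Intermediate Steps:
$L = 521$
$\left(X{\left(-57 \right)} + R\right) + L = \left(-54 - 3087\right) + 521 = -3141 + 521 = -2620$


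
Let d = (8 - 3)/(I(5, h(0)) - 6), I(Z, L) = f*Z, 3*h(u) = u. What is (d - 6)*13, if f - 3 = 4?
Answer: -2197/29 ≈ -75.759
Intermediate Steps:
f = 7 (f = 3 + 4 = 7)
h(u) = u/3
I(Z, L) = 7*Z
d = 5/29 (d = (8 - 3)/(7*5 - 6) = 5/(35 - 6) = 5/29 ≈ 0.17241)
(d - 6)*13 = (5/29 - 6)*13 = -169/29*13 = -2197/29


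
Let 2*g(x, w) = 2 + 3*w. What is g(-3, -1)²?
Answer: ¼ ≈ 0.25000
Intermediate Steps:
g(x, w) = 1 + 3*w/2 (g(x, w) = (2 + 3*w)/2 = 1 + 3*w/2)
g(-3, -1)² = (1 + (3/2)*(-1))² = (1 - 3/2)² = (-½)² = ¼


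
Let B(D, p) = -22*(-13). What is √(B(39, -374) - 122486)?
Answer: 10*I*√1222 ≈ 349.57*I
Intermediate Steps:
B(D, p) = 286
√(B(39, -374) - 122486) = √(286 - 122486) = √(-122200) = 10*I*√1222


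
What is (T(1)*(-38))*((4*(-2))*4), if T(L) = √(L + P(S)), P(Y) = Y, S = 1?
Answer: 1216*√2 ≈ 1719.7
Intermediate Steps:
T(L) = √(1 + L) (T(L) = √(L + 1) = √(1 + L))
(T(1)*(-38))*((4*(-2))*4) = (√(1 + 1)*(-38))*((4*(-2))*4) = (√2*(-38))*(-8*4) = -38*√2*(-32) = 1216*√2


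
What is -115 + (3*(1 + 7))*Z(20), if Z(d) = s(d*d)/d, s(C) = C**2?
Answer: 191885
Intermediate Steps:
Z(d) = d**3 (Z(d) = (d*d)**2/d = (d**2)**2/d = d**4/d = d**3)
-115 + (3*(1 + 7))*Z(20) = -115 + (3*(1 + 7))*20**3 = -115 + (3*8)*8000 = -115 + 24*8000 = -115 + 192000 = 191885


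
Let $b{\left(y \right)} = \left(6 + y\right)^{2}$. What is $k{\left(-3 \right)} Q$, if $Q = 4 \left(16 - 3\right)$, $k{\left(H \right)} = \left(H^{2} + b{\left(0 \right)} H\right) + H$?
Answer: $-5304$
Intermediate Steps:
$k{\left(H \right)} = H^{2} + 37 H$ ($k{\left(H \right)} = \left(H^{2} + \left(6 + 0\right)^{2} H\right) + H = \left(H^{2} + 6^{2} H\right) + H = \left(H^{2} + 36 H\right) + H = H^{2} + 37 H$)
$Q = 52$ ($Q = 4 \cdot 13 = 52$)
$k{\left(-3 \right)} Q = - 3 \left(37 - 3\right) 52 = \left(-3\right) 34 \cdot 52 = \left(-102\right) 52 = -5304$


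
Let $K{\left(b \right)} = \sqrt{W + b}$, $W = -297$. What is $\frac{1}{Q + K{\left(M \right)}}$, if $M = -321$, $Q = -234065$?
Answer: $- \frac{234065}{54786424843} - \frac{i \sqrt{618}}{54786424843} \approx -4.2723 \cdot 10^{-6} - 4.5375 \cdot 10^{-10} i$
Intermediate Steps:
$K{\left(b \right)} = \sqrt{-297 + b}$
$\frac{1}{Q + K{\left(M \right)}} = \frac{1}{-234065 + \sqrt{-297 - 321}} = \frac{1}{-234065 + \sqrt{-618}} = \frac{1}{-234065 + i \sqrt{618}}$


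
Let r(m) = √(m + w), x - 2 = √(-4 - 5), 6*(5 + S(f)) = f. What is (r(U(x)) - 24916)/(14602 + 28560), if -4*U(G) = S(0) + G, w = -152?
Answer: -12458/21581 + √(-605 - 3*I)/86324 ≈ -0.57727 - 0.00028494*I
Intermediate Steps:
S(f) = -5 + f/6
x = 2 + 3*I (x = 2 + √(-4 - 5) = 2 + √(-9) = 2 + 3*I ≈ 2.0 + 3.0*I)
U(G) = 5/4 - G/4 (U(G) = -((-5 + (⅙)*0) + G)/4 = -((-5 + 0) + G)/4 = -(-5 + G)/4 = 5/4 - G/4)
r(m) = √(-152 + m) (r(m) = √(m - 152) = √(-152 + m))
(r(U(x)) - 24916)/(14602 + 28560) = (√(-152 + (5/4 - (2 + 3*I)/4)) - 24916)/(14602 + 28560) = (√(-152 + (5/4 + (-½ - 3*I/4))) - 24916)/43162 = (√(-152 + (¾ - 3*I/4)) - 24916)*(1/43162) = (√(-605/4 - 3*I/4) - 24916)*(1/43162) = (-24916 + √(-605/4 - 3*I/4))*(1/43162) = -12458/21581 + √(-605/4 - 3*I/4)/43162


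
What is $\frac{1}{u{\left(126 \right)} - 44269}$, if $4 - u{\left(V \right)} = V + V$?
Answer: $- \frac{1}{44517} \approx -2.2463 \cdot 10^{-5}$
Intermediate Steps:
$u{\left(V \right)} = 4 - 2 V$ ($u{\left(V \right)} = 4 - \left(V + V\right) = 4 - 2 V$)
$\frac{1}{u{\left(126 \right)} - 44269} = \frac{1}{\left(4 - 252\right) - 44269} = \frac{1}{-248 - 44269} = \frac{1}{-44517} = - \frac{1}{44517}$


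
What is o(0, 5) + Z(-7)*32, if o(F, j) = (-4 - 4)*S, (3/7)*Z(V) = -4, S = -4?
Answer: -800/3 ≈ -266.67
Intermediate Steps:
Z(V) = -28/3 (Z(V) = (7/3)*(-4) = -28/3)
o(F, j) = 32 (o(F, j) = (-4 - 4)*(-4) = -8*(-4) = 32)
o(0, 5) + Z(-7)*32 = 32 - 28/3*32 = 32 - 896/3 = -800/3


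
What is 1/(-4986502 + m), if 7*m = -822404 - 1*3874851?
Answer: -7/39602769 ≈ -1.7676e-7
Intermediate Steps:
m = -4697255/7 (m = (-822404 - 1*3874851)/7 = (-822404 - 3874851)/7 = (⅐)*(-4697255) = -4697255/7 ≈ -6.7104e+5)
1/(-4986502 + m) = 1/(-4986502 - 4697255/7) = 1/(-39602769/7) = -7/39602769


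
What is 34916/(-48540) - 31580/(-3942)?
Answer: 58135597/7972695 ≈ 7.2918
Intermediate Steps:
34916/(-48540) - 31580/(-3942) = 34916*(-1/48540) - 31580*(-1/3942) = -8729/12135 + 15790/1971 = 58135597/7972695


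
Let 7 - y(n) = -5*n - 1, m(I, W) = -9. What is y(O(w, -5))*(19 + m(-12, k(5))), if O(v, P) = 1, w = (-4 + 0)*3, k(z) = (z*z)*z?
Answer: 130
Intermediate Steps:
k(z) = z³ (k(z) = z²*z = z³)
w = -12 (w = -4*3 = -12)
y(n) = 8 + 5*n (y(n) = 7 - (-5*n - 1) = 7 - (-1 - 5*n) = 7 + (1 + 5*n) = 8 + 5*n)
y(O(w, -5))*(19 + m(-12, k(5))) = (8 + 5*1)*(19 - 9) = (8 + 5)*10 = 13*10 = 130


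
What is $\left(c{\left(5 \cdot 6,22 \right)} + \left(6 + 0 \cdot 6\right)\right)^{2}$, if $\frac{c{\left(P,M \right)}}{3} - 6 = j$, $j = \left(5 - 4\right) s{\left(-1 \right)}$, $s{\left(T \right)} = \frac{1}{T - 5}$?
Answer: $\frac{2209}{4} \approx 552.25$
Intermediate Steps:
$s{\left(T \right)} = \frac{1}{-5 + T}$
$j = - \frac{1}{6}$ ($j = \frac{5 - 4}{-5 - 1} = 1 \frac{1}{-6} = 1 \left(- \frac{1}{6}\right) = - \frac{1}{6} \approx -0.16667$)
$c{\left(P,M \right)} = \frac{35}{2}$ ($c{\left(P,M \right)} = 18 + 3 \left(- \frac{1}{6}\right) = 18 - \frac{1}{2} = \frac{35}{2}$)
$\left(c{\left(5 \cdot 6,22 \right)} + \left(6 + 0 \cdot 6\right)\right)^{2} = \left(\frac{35}{2} + \left(6 + 0 \cdot 6\right)\right)^{2} = \left(\frac{35}{2} + \left(6 + 0\right)\right)^{2} = \left(\frac{35}{2} + 6\right)^{2} = \left(\frac{47}{2}\right)^{2} = \frac{2209}{4}$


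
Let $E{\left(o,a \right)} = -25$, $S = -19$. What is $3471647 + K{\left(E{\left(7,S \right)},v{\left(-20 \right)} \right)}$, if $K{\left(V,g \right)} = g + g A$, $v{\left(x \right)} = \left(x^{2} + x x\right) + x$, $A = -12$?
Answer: $3463067$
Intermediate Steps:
$v{\left(x \right)} = x + 2 x^{2}$ ($v{\left(x \right)} = \left(x^{2} + x^{2}\right) + x = 2 x^{2} + x = x + 2 x^{2}$)
$K{\left(V,g \right)} = - 11 g$ ($K{\left(V,g \right)} = g + g \left(-12\right) = g - 12 g = - 11 g$)
$3471647 + K{\left(E{\left(7,S \right)},v{\left(-20 \right)} \right)} = 3471647 - 11 \left(- 20 \left(1 + 2 \left(-20\right)\right)\right) = 3471647 - 11 \left(- 20 \left(1 - 40\right)\right) = 3471647 - 11 \left(\left(-20\right) \left(-39\right)\right) = 3471647 - 8580 = 3463067$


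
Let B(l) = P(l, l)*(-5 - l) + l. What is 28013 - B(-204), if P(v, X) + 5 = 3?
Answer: 28615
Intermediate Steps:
P(v, X) = -2 (P(v, X) = -5 + 3 = -2)
B(l) = 10 + 3*l (B(l) = -2*(-5 - l) + l = (10 + 2*l) + l = 10 + 3*l)
28013 - B(-204) = 28013 - (10 + 3*(-204)) = 28013 - (10 - 612) = 28013 - 1*(-602) = 28013 + 602 = 28615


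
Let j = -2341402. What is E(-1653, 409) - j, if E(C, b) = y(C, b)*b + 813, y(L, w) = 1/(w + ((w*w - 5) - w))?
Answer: 391796356749/167276 ≈ 2.3422e+6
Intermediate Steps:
y(L, w) = 1/(-5 + w**2) (y(L, w) = 1/(w + ((w**2 - 5) - w)) = 1/(w + ((-5 + w**2) - w)) = 1/(w + (-5 + w**2 - w)) = 1/(-5 + w**2))
E(C, b) = 813 + b/(-5 + b**2) (E(C, b) = b/(-5 + b**2) + 813 = 813 + b/(-5 + b**2))
E(-1653, 409) - j = (813 + 409/(-5 + 409**2)) - 1*(-2341402) = (813 + 409/(-5 + 167281)) + 2341402 = (813 + 409/167276) + 2341402 = 135995797/167276 + 2341402 = 391796356749/167276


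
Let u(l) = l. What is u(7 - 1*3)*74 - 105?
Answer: 191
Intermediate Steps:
u(7 - 1*3)*74 - 105 = (7 - 1*3)*74 - 105 = (7 - 3)*74 - 105 = 4*74 - 105 = 296 - 105 = 191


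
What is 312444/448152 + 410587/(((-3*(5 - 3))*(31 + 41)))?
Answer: -29130293/30672 ≈ -949.74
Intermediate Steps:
312444/448152 + 410587/(((-3*(5 - 3))*(31 + 41))) = 312444*(1/448152) + 410587/((-3*2*72)) = 99/142 + 410587/((-6*72)) = 99/142 + 410587/(-432) = 99/142 + 410587*(-1/432) = 99/142 - 410587/432 = -29130293/30672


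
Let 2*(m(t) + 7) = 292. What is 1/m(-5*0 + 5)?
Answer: 1/139 ≈ 0.0071942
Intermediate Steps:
m(t) = 139 (m(t) = -7 + (½)*292 = -7 + 146 = 139)
1/m(-5*0 + 5) = 1/139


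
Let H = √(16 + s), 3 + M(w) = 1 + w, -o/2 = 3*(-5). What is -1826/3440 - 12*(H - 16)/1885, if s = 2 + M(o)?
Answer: -278153/648440 - 12*√46/1885 ≈ -0.47213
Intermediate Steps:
o = 30 (o = -6*(-5) = -2*(-15) = 30)
M(w) = -2 + w (M(w) = -3 + (1 + w) = -2 + w)
s = 30 (s = 2 + (-2 + 30) = 2 + 28 = 30)
H = √46 (H = √(16 + 30) = √46 ≈ 6.7823)
-1826/3440 - 12*(H - 16)/1885 = -1826/3440 - 12*(√46 - 16)/1885 = -1826*1/3440 - 12*(-16 + √46)*(1/1885) = -913/1720 + (192 - 12*√46)*(1/1885) = -913/1720 + (192/1885 - 12*√46/1885) = -278153/648440 - 12*√46/1885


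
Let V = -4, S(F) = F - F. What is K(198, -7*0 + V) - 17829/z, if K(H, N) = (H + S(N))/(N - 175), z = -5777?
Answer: 2047545/1034083 ≈ 1.9801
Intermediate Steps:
S(F) = 0
K(H, N) = H/(-175 + N) (K(H, N) = (H + 0)/(N - 175) = H/(-175 + N))
K(198, -7*0 + V) - 17829/z = 198/(-175 + (-7*0 - 4)) - 17829/(-5777) = 198/(-175 + (0 - 4)) - 17829*(-1/5777) = 198/(-175 - 4) + 17829/5777 = 198/(-179) + 17829/5777 = 198*(-1/179) + 17829/5777 = -198/179 + 17829/5777 = 2047545/1034083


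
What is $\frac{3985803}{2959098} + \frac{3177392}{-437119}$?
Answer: $- \frac{2553314696953}{431159319554} \approx -5.922$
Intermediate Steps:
$\frac{3985803}{2959098} + \frac{3177392}{-437119} = 3985803 \cdot \frac{1}{2959098} + 3177392 \left(- \frac{1}{437119}\right) = \frac{1328601}{986366} - \frac{3177392}{437119} = - \frac{2553314696953}{431159319554}$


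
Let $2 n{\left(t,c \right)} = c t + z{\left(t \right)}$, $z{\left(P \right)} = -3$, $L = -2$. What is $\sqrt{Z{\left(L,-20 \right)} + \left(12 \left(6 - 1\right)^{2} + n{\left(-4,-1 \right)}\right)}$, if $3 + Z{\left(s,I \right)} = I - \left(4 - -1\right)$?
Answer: $\frac{\sqrt{1090}}{2} \approx 16.508$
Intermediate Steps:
$n{\left(t,c \right)} = - \frac{3}{2} + \frac{c t}{2}$ ($n{\left(t,c \right)} = \frac{c t - 3}{2} = \frac{-3 + c t}{2} = - \frac{3}{2} + \frac{c t}{2}$)
$Z{\left(s,I \right)} = -8 + I$ ($Z{\left(s,I \right)} = -3 - \left(4 + 1 - I\right) = -3 + \left(I - \left(4 + 1\right)\right) = -3 + \left(I - 5\right) = -3 + \left(-5 + I\right) = -8 + I$)
$\sqrt{Z{\left(L,-20 \right)} + \left(12 \left(6 - 1\right)^{2} + n{\left(-4,-1 \right)}\right)} = \sqrt{\left(-8 - 20\right) - \left(\frac{3}{2} - 2 - 12 \left(6 - 1\right)^{2}\right)} = \sqrt{-28 + \left(12 \cdot 5^{2} + \left(- \frac{3}{2} + 2\right)\right)} = \sqrt{-28 + \left(12 \cdot 25 + \frac{1}{2}\right)} = \sqrt{-28 + \left(300 + \frac{1}{2}\right)} = \sqrt{-28 + \frac{601}{2}} = \sqrt{\frac{545}{2}} = \frac{\sqrt{1090}}{2}$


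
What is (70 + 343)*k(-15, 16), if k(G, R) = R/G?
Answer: -6608/15 ≈ -440.53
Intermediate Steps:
(70 + 343)*k(-15, 16) = (70 + 343)*(16/(-15)) = 413*(16*(-1/15)) = 413*(-16/15) = -6608/15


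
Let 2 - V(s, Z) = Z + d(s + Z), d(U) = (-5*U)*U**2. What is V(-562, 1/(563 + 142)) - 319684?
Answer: -62219915016649784/70080525 ≈ -8.8783e+8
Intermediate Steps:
d(U) = -5*U**3
V(s, Z) = 2 - Z + 5*(Z + s)**3 (V(s, Z) = 2 - (Z - 5*(s + Z)**3) = 2 - (Z - 5*(Z + s)**3) = 2 + (-Z + 5*(Z + s)**3) = 2 - Z + 5*(Z + s)**3)
V(-562, 1/(563 + 142)) - 319684 = (2 - 1/(563 + 142) + 5*(1/(563 + 142) - 562)**3) - 319684 = (2 - 1/705 + 5*(1/705 - 562)**3) - 319684 = (2 - 1*1/705 + 5*(1/705 - 562)**3) - 319684 = (2 - 1/705 + 5*(-396209/705)**3) - 319684 = (2 - 1/705 + 5*(-62197511534157329/350402625)) - 319684 = (2 - 1/705 - 62197511534157329/70080525) - 319684 = -62197511394095684/70080525 - 319684 = -62219915016649784/70080525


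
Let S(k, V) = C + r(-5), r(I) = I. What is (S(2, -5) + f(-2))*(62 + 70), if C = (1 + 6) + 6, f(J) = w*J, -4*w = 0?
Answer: 1056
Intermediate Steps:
w = 0 (w = -1/4*0 = 0)
f(J) = 0 (f(J) = 0*J = 0)
C = 13 (C = 7 + 6 = 13)
S(k, V) = 8 (S(k, V) = 13 - 5 = 8)
(S(2, -5) + f(-2))*(62 + 70) = (8 + 0)*(62 + 70) = 8*132 = 1056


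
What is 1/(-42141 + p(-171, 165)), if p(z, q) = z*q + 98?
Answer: -1/70258 ≈ -1.4233e-5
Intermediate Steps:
p(z, q) = 98 + q*z (p(z, q) = q*z + 98 = 98 + q*z)
1/(-42141 + p(-171, 165)) = 1/(-42141 + (98 + 165*(-171))) = 1/(-42141 + (98 - 28215)) = 1/(-42141 - 28117) = 1/(-70258) = -1/70258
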